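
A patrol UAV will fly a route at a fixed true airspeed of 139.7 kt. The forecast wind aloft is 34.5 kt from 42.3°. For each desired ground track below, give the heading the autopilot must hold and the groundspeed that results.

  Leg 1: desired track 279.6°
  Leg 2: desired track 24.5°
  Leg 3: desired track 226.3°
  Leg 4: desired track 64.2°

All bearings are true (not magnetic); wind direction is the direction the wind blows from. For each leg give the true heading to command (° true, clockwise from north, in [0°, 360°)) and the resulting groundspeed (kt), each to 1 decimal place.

Leg 1: heading=291.6°, groundspeed=155.3 kt
Leg 2: heading=28.8°, groundspeed=106.5 kt
Leg 3: heading=227.3°, groundspeed=174.1 kt
Leg 4: heading=58.9°, groundspeed=107.1 kt

Leg 1: desired track 279.6°; wind correction +12.0° → command heading 291.6°, groundspeed 155.3 kt
Leg 2: desired track 24.5°; wind correction +4.3° → command heading 28.8°, groundspeed 106.5 kt
Leg 3: desired track 226.3°; wind correction +1.0° → command heading 227.3°, groundspeed 174.1 kt
Leg 4: desired track 64.2°; wind correction -5.3° → command heading 58.9°, groundspeed 107.1 kt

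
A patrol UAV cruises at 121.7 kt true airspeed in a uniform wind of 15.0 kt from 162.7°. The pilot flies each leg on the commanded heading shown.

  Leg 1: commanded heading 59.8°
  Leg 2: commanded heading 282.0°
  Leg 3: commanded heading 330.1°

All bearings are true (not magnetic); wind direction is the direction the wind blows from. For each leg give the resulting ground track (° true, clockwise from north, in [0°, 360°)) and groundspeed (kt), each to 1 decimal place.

Leg 1: heading 59.8°; drift -6.7° → track 53.1°, groundspeed 125.9 kt
Leg 2: heading 282.0°; drift +5.8° → track 287.8°, groundspeed 129.7 kt
Leg 3: heading 330.1°; drift +1.4° → track 331.5°, groundspeed 136.4 kt

Leg 1: track=53.1°, groundspeed=125.9 kt
Leg 2: track=287.8°, groundspeed=129.7 kt
Leg 3: track=331.5°, groundspeed=136.4 kt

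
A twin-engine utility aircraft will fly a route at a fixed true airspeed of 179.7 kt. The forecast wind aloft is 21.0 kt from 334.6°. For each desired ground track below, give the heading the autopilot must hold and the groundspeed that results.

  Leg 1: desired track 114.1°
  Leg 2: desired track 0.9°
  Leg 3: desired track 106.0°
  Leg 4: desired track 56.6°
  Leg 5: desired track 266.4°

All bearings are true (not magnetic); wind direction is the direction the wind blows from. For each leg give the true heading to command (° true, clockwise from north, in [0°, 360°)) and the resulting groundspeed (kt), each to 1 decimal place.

Leg 1: desired track 114.1°; wind correction -4.4° → command heading 109.7°, groundspeed 195.2 kt
Leg 2: desired track 0.9°; wind correction -3.0° → command heading 357.9°, groundspeed 160.6 kt
Leg 3: desired track 106.0°; wind correction -5.0° → command heading 101.0°, groundspeed 192.9 kt
Leg 4: desired track 56.6°; wind correction -6.6° → command heading 50.0°, groundspeed 175.6 kt
Leg 5: desired track 266.4°; wind correction +6.2° → command heading 272.6°, groundspeed 170.8 kt

Leg 1: heading=109.7°, groundspeed=195.2 kt
Leg 2: heading=357.9°, groundspeed=160.6 kt
Leg 3: heading=101.0°, groundspeed=192.9 kt
Leg 4: heading=50.0°, groundspeed=175.6 kt
Leg 5: heading=272.6°, groundspeed=170.8 kt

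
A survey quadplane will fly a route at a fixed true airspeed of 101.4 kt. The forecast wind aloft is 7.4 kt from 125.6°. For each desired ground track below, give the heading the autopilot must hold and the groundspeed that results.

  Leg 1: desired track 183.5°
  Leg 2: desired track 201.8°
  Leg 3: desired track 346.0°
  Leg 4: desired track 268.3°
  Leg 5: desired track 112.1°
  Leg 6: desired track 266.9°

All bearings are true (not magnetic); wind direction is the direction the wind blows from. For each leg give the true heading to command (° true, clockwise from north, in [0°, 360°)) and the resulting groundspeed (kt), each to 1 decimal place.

Leg 1: desired track 183.5°; wind correction -3.5° → command heading 180.0°, groundspeed 97.3 kt
Leg 2: desired track 201.8°; wind correction -4.1° → command heading 197.7°, groundspeed 99.4 kt
Leg 3: desired track 346.0°; wind correction +2.7° → command heading 348.7°, groundspeed 106.9 kt
Leg 4: desired track 268.3°; wind correction -2.5° → command heading 265.8°, groundspeed 107.2 kt
Leg 5: desired track 112.1°; wind correction +1.0° → command heading 113.1°, groundspeed 94.2 kt
Leg 6: desired track 266.9°; wind correction -2.6° → command heading 264.3°, groundspeed 107.1 kt

Leg 1: heading=180.0°, groundspeed=97.3 kt
Leg 2: heading=197.7°, groundspeed=99.4 kt
Leg 3: heading=348.7°, groundspeed=106.9 kt
Leg 4: heading=265.8°, groundspeed=107.2 kt
Leg 5: heading=113.1°, groundspeed=94.2 kt
Leg 6: heading=264.3°, groundspeed=107.1 kt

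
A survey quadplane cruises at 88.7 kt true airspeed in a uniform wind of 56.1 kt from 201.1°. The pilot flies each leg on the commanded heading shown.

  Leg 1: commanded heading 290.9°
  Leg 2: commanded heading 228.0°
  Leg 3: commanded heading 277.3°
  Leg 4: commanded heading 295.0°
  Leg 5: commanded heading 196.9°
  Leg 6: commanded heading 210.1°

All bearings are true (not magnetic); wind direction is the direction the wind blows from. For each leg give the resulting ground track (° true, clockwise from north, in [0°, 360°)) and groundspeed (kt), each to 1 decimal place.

Leg 1: track=323.3°, groundspeed=104.8 kt
Leg 2: track=261.3°, groundspeed=46.3 kt
Leg 3: track=313.2°, groundspeed=93.0 kt
Leg 4: track=326.2°, groundspeed=108.1 kt
Leg 5: track=189.7°, groundspeed=33.0 kt
Leg 6: track=224.9°, groundspeed=34.4 kt

Leg 1: heading 290.9°; drift +32.4° → track 323.3°, groundspeed 104.8 kt
Leg 2: heading 228.0°; drift +33.3° → track 261.3°, groundspeed 46.3 kt
Leg 3: heading 277.3°; drift +35.9° → track 313.2°, groundspeed 93.0 kt
Leg 4: heading 295.0°; drift +31.2° → track 326.2°, groundspeed 108.1 kt
Leg 5: heading 196.9°; drift -7.2° → track 189.7°, groundspeed 33.0 kt
Leg 6: heading 210.1°; drift +14.8° → track 224.9°, groundspeed 34.4 kt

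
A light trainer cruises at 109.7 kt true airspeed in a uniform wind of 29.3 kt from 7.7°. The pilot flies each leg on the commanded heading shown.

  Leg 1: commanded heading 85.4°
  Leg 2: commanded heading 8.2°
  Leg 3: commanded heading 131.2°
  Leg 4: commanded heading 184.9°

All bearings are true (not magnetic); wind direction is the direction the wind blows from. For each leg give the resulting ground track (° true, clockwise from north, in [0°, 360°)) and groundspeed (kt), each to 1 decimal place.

Leg 1: track=100.9°, groundspeed=107.3 kt
Leg 2: track=8.4°, groundspeed=80.4 kt
Leg 3: track=142.2°, groundspeed=128.2 kt
Leg 4: track=185.5°, groundspeed=139.0 kt

Leg 1: heading 85.4°; drift +15.5° → track 100.9°, groundspeed 107.3 kt
Leg 2: heading 8.2°; drift +0.2° → track 8.4°, groundspeed 80.4 kt
Leg 3: heading 131.2°; drift +11.0° → track 142.2°, groundspeed 128.2 kt
Leg 4: heading 184.9°; drift +0.6° → track 185.5°, groundspeed 139.0 kt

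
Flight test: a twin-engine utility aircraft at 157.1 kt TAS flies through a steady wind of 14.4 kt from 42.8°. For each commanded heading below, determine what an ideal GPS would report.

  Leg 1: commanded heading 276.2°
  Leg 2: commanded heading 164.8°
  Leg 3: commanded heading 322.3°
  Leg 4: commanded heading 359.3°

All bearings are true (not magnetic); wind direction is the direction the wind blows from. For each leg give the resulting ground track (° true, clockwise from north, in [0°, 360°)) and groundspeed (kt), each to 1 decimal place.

Leg 1: heading 276.2°; drift -4.0° → track 272.2°, groundspeed 166.1 kt
Leg 2: heading 164.8°; drift +4.2° → track 169.0°, groundspeed 165.2 kt
Leg 3: heading 322.3°; drift -5.2° → track 317.1°, groundspeed 155.4 kt
Leg 4: heading 359.3°; drift -3.9° → track 355.4°, groundspeed 147.0 kt

Leg 1: track=272.2°, groundspeed=166.1 kt
Leg 2: track=169.0°, groundspeed=165.2 kt
Leg 3: track=317.1°, groundspeed=155.4 kt
Leg 4: track=355.4°, groundspeed=147.0 kt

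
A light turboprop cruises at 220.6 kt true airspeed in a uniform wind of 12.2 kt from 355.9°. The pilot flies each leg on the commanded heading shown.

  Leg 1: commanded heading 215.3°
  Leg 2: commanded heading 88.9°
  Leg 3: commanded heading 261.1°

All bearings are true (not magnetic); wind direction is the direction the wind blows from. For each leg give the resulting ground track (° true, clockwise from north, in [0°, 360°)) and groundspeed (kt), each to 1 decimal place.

Leg 1: heading 215.3°; drift -1.9° → track 213.4°, groundspeed 230.2 kt
Leg 2: heading 88.9°; drift +3.2° → track 92.1°, groundspeed 221.6 kt
Leg 3: heading 261.1°; drift -3.1° → track 258.0°, groundspeed 222.0 kt

Leg 1: track=213.4°, groundspeed=230.2 kt
Leg 2: track=92.1°, groundspeed=221.6 kt
Leg 3: track=258.0°, groundspeed=222.0 kt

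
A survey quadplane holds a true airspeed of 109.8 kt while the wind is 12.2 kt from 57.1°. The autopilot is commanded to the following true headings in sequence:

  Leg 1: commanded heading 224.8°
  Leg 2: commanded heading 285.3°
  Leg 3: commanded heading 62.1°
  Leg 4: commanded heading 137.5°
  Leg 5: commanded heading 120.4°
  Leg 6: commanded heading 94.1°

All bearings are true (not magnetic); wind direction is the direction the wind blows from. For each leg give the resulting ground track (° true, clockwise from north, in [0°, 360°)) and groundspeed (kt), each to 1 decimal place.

Leg 1: track=226.0°, groundspeed=121.7 kt
Leg 2: track=280.9°, groundspeed=118.3 kt
Leg 3: track=62.7°, groundspeed=97.7 kt
Leg 4: track=143.9°, groundspeed=108.4 kt
Leg 5: track=126.4°, groundspeed=104.9 kt
Leg 6: track=98.3°, groundspeed=100.3 kt

Leg 1: heading 224.8°; drift +1.2° → track 226.0°, groundspeed 121.7 kt
Leg 2: heading 285.3°; drift -4.4° → track 280.9°, groundspeed 118.3 kt
Leg 3: heading 62.1°; drift +0.6° → track 62.7°, groundspeed 97.7 kt
Leg 4: heading 137.5°; drift +6.4° → track 143.9°, groundspeed 108.4 kt
Leg 5: heading 120.4°; drift +6.0° → track 126.4°, groundspeed 104.9 kt
Leg 6: heading 94.1°; drift +4.2° → track 98.3°, groundspeed 100.3 kt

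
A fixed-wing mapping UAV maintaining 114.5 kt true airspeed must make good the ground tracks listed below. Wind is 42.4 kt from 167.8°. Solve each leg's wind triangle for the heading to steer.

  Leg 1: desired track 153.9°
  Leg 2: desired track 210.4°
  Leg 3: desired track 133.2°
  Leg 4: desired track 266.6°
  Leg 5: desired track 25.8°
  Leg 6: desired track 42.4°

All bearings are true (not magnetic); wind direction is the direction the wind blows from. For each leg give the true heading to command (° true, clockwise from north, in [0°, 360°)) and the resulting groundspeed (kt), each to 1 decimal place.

Leg 1: heading=159.0°, groundspeed=72.9 kt
Leg 2: heading=195.9°, groundspeed=79.6 kt
Leg 3: heading=145.3°, groundspeed=77.0 kt
Leg 4: heading=245.1°, groundspeed=113.0 kt
Leg 5: heading=39.0°, groundspeed=144.9 kt
Leg 6: heading=60.0°, groundspeed=133.7 kt

Leg 1: desired track 153.9°; wind correction +5.1° → command heading 159.0°, groundspeed 72.9 kt
Leg 2: desired track 210.4°; wind correction -14.5° → command heading 195.9°, groundspeed 79.6 kt
Leg 3: desired track 133.2°; wind correction +12.1° → command heading 145.3°, groundspeed 77.0 kt
Leg 4: desired track 266.6°; wind correction -21.5° → command heading 245.1°, groundspeed 113.0 kt
Leg 5: desired track 25.8°; wind correction +13.2° → command heading 39.0°, groundspeed 144.9 kt
Leg 6: desired track 42.4°; wind correction +17.6° → command heading 60.0°, groundspeed 133.7 kt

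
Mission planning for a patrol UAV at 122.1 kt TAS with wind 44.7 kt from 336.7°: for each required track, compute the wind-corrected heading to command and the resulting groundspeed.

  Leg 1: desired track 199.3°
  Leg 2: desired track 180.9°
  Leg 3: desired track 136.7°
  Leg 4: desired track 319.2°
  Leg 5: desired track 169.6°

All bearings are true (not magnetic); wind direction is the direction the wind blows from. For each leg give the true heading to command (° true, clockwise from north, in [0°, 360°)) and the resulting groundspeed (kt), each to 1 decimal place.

Leg 1: heading=213.6°, groundspeed=151.2 kt
Leg 2: heading=189.5°, groundspeed=161.5 kt
Leg 3: heading=129.5°, groundspeed=163.1 kt
Leg 4: heading=325.5°, groundspeed=78.7 kt
Leg 5: heading=174.3°, groundspeed=165.3 kt

Leg 1: desired track 199.3°; wind correction +14.3° → command heading 213.6°, groundspeed 151.2 kt
Leg 2: desired track 180.9°; wind correction +8.6° → command heading 189.5°, groundspeed 161.5 kt
Leg 3: desired track 136.7°; wind correction -7.2° → command heading 129.5°, groundspeed 163.1 kt
Leg 4: desired track 319.2°; wind correction +6.3° → command heading 325.5°, groundspeed 78.7 kt
Leg 5: desired track 169.6°; wind correction +4.7° → command heading 174.3°, groundspeed 165.3 kt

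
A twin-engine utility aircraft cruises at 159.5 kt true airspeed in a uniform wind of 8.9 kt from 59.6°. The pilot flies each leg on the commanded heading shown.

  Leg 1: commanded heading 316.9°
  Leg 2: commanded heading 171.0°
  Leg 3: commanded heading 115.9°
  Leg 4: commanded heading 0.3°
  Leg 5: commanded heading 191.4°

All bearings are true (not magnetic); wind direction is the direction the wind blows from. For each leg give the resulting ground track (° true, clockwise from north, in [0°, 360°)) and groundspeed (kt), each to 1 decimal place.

Leg 1: heading 316.9°; drift -3.1° → track 313.8°, groundspeed 161.7 kt
Leg 2: heading 171.0°; drift +2.9° → track 173.9°, groundspeed 163.0 kt
Leg 3: heading 115.9°; drift +2.7° → track 118.6°, groundspeed 154.7 kt
Leg 4: heading 0.3°; drift -2.8° → track 357.5°, groundspeed 155.1 kt
Leg 5: heading 191.4°; drift +2.3° → track 193.7°, groundspeed 165.6 kt

Leg 1: track=313.8°, groundspeed=161.7 kt
Leg 2: track=173.9°, groundspeed=163.0 kt
Leg 3: track=118.6°, groundspeed=154.7 kt
Leg 4: track=357.5°, groundspeed=155.1 kt
Leg 5: track=193.7°, groundspeed=165.6 kt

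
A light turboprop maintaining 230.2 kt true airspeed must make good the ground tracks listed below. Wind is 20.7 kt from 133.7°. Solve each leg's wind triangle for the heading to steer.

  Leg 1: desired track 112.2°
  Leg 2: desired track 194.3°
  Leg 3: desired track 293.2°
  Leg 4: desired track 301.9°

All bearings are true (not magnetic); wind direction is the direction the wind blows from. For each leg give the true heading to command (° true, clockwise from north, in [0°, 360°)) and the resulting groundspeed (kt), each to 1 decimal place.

Leg 1: desired track 112.2°; wind correction +1.9° → command heading 114.1°, groundspeed 210.8 kt
Leg 2: desired track 194.3°; wind correction -4.5° → command heading 189.8°, groundspeed 219.3 kt
Leg 3: desired track 293.2°; wind correction -1.8° → command heading 291.4°, groundspeed 249.5 kt
Leg 4: desired track 301.9°; wind correction -1.1° → command heading 300.8°, groundspeed 250.4 kt

Leg 1: heading=114.1°, groundspeed=210.8 kt
Leg 2: heading=189.8°, groundspeed=219.3 kt
Leg 3: heading=291.4°, groundspeed=249.5 kt
Leg 4: heading=300.8°, groundspeed=250.4 kt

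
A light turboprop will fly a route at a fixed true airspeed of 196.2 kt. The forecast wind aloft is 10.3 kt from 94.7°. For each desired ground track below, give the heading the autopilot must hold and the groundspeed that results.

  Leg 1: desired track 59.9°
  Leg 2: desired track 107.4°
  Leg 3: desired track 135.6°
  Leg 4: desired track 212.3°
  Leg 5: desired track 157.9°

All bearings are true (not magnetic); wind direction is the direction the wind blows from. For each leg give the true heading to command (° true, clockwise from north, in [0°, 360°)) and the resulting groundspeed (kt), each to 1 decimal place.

Leg 1: desired track 59.9°; wind correction +1.7° → command heading 61.6°, groundspeed 187.7 kt
Leg 2: desired track 107.4°; wind correction -0.7° → command heading 106.7°, groundspeed 186.1 kt
Leg 3: desired track 135.6°; wind correction -2.0° → command heading 133.6°, groundspeed 188.3 kt
Leg 4: desired track 212.3°; wind correction -2.7° → command heading 209.6°, groundspeed 200.8 kt
Leg 5: desired track 157.9°; wind correction -2.7° → command heading 155.2°, groundspeed 191.3 kt

Leg 1: heading=61.6°, groundspeed=187.7 kt
Leg 2: heading=106.7°, groundspeed=186.1 kt
Leg 3: heading=133.6°, groundspeed=188.3 kt
Leg 4: heading=209.6°, groundspeed=200.8 kt
Leg 5: heading=155.2°, groundspeed=191.3 kt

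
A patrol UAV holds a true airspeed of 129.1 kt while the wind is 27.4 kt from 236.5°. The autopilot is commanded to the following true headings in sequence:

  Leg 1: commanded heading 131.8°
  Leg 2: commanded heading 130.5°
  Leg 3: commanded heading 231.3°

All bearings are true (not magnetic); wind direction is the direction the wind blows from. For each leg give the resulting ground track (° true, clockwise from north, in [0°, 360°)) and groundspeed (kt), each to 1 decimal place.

Leg 1: track=120.8°, groundspeed=138.6 kt
Leg 2: track=119.6°, groundspeed=139.2 kt
Leg 3: track=229.9°, groundspeed=101.8 kt

Leg 1: heading 131.8°; drift -11.0° → track 120.8°, groundspeed 138.6 kt
Leg 2: heading 130.5°; drift -10.9° → track 119.6°, groundspeed 139.2 kt
Leg 3: heading 231.3°; drift -1.4° → track 229.9°, groundspeed 101.8 kt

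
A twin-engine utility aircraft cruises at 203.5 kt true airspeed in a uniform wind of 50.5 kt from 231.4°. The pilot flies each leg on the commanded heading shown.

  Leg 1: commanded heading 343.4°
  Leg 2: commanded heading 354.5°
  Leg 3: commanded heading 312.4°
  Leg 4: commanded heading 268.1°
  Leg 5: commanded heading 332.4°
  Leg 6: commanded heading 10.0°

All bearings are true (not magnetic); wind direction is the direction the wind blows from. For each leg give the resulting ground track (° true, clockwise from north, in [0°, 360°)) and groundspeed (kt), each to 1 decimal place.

Leg 1: heading 343.4°; drift +11.9° → track 355.3°, groundspeed 227.3 kt
Leg 2: heading 354.5°; drift +10.4° → track 4.9°, groundspeed 234.9 kt
Leg 3: heading 312.4°; drift +14.3° → track 326.7°, groundspeed 201.9 kt
Leg 4: heading 268.1°; drift +10.5° → track 278.6°, groundspeed 165.8 kt
Leg 5: heading 332.4°; drift +13.1° → track 345.5°, groundspeed 218.8 kt
Leg 6: heading 10.0°; drift +7.9° → track 17.9°, groundspeed 243.7 kt

Leg 1: track=355.3°, groundspeed=227.3 kt
Leg 2: track=4.9°, groundspeed=234.9 kt
Leg 3: track=326.7°, groundspeed=201.9 kt
Leg 4: track=278.6°, groundspeed=165.8 kt
Leg 5: track=345.5°, groundspeed=218.8 kt
Leg 6: track=17.9°, groundspeed=243.7 kt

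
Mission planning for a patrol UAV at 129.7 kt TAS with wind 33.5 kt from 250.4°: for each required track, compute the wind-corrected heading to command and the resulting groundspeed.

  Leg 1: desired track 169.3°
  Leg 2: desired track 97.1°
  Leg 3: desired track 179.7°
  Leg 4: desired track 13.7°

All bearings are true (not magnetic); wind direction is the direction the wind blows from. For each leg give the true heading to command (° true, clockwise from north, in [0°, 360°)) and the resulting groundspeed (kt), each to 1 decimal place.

Leg 1: heading=184.1°, groundspeed=120.2 kt
Leg 2: heading=103.8°, groundspeed=158.8 kt
Leg 3: heading=193.8°, groundspeed=114.7 kt
Leg 4: heading=1.2°, groundspeed=145.0 kt

Leg 1: desired track 169.3°; wind correction +14.8° → command heading 184.1°, groundspeed 120.2 kt
Leg 2: desired track 97.1°; wind correction +6.7° → command heading 103.8°, groundspeed 158.8 kt
Leg 3: desired track 179.7°; wind correction +14.1° → command heading 193.8°, groundspeed 114.7 kt
Leg 4: desired track 13.7°; wind correction -12.5° → command heading 1.2°, groundspeed 145.0 kt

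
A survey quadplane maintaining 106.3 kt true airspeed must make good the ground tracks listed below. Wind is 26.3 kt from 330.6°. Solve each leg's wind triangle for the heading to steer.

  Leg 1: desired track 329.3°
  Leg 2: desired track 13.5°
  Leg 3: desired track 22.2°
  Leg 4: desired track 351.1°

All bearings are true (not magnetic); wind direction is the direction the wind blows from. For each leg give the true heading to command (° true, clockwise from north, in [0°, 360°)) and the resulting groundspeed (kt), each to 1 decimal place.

Leg 1: heading=329.6°, groundspeed=80.0 kt
Leg 2: heading=3.8°, groundspeed=85.5 kt
Leg 3: heading=11.0°, groundspeed=87.9 kt
Leg 4: heading=346.1°, groundspeed=81.3 kt

Leg 1: desired track 329.3°; wind correction +0.3° → command heading 329.6°, groundspeed 80.0 kt
Leg 2: desired track 13.5°; wind correction -9.7° → command heading 3.8°, groundspeed 85.5 kt
Leg 3: desired track 22.2°; wind correction -11.2° → command heading 11.0°, groundspeed 87.9 kt
Leg 4: desired track 351.1°; wind correction -5.0° → command heading 346.1°, groundspeed 81.3 kt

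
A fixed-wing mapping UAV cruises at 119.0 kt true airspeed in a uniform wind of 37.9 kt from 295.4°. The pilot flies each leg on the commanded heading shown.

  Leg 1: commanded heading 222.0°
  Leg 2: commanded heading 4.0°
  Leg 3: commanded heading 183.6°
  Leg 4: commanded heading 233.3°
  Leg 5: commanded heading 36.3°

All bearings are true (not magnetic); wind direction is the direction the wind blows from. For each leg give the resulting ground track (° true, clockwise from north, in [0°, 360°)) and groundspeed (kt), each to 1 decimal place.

Leg 1: track=203.4°, groundspeed=114.1 kt
Leg 2: track=22.5°, groundspeed=110.9 kt
Leg 3: track=168.8°, groundspeed=137.6 kt
Leg 4: track=215.0°, groundspeed=106.7 kt
Leg 5: track=52.7°, groundspeed=131.5 kt

Leg 1: heading 222.0°; drift -18.6° → track 203.4°, groundspeed 114.1 kt
Leg 2: heading 4.0°; drift +18.5° → track 22.5°, groundspeed 110.9 kt
Leg 3: heading 183.6°; drift -14.8° → track 168.8°, groundspeed 137.6 kt
Leg 4: heading 233.3°; drift -18.3° → track 215.0°, groundspeed 106.7 kt
Leg 5: heading 36.3°; drift +16.4° → track 52.7°, groundspeed 131.5 kt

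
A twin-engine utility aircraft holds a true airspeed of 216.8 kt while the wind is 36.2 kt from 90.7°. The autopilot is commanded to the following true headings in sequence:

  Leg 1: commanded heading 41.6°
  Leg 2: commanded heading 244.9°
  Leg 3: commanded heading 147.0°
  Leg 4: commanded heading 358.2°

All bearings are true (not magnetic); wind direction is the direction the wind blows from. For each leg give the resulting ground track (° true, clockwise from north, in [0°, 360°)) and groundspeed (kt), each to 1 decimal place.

Leg 1: track=33.5°, groundspeed=195.0 kt
Leg 2: track=248.5°, groundspeed=249.9 kt
Leg 3: track=155.7°, groundspeed=199.0 kt
Leg 4: track=348.8°, groundspeed=221.4 kt

Leg 1: heading 41.6°; drift -8.1° → track 33.5°, groundspeed 195.0 kt
Leg 2: heading 244.9°; drift +3.6° → track 248.5°, groundspeed 249.9 kt
Leg 3: heading 147.0°; drift +8.7° → track 155.7°, groundspeed 199.0 kt
Leg 4: heading 358.2°; drift -9.4° → track 348.8°, groundspeed 221.4 kt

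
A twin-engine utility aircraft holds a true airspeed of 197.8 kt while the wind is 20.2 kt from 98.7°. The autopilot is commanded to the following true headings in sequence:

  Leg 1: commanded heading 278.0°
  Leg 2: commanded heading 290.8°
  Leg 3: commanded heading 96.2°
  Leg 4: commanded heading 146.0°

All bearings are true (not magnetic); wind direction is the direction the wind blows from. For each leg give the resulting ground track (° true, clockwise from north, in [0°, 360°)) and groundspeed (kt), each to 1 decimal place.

Leg 1: heading 278.0°; drift +0.1° → track 278.1°, groundspeed 218.0 kt
Leg 2: heading 290.8°; drift -1.1° → track 289.7°, groundspeed 217.6 kt
Leg 3: heading 96.2°; drift -0.3° → track 95.9°, groundspeed 177.6 kt
Leg 4: heading 146.0°; drift +4.6° → track 150.6°, groundspeed 184.7 kt

Leg 1: track=278.1°, groundspeed=218.0 kt
Leg 2: track=289.7°, groundspeed=217.6 kt
Leg 3: track=95.9°, groundspeed=177.6 kt
Leg 4: track=150.6°, groundspeed=184.7 kt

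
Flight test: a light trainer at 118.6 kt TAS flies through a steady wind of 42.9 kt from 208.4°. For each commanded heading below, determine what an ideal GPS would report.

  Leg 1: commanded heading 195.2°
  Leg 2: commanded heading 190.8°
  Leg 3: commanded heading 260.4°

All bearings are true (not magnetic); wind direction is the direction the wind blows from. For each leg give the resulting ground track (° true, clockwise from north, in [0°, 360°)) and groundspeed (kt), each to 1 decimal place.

Leg 1: heading 195.2°; drift -7.3° → track 187.9°, groundspeed 77.5 kt
Leg 2: heading 190.8°; drift -9.5° → track 181.3°, groundspeed 78.8 kt
Leg 3: heading 260.4°; drift +20.1° → track 280.5°, groundspeed 98.2 kt

Leg 1: track=187.9°, groundspeed=77.5 kt
Leg 2: track=181.3°, groundspeed=78.8 kt
Leg 3: track=280.5°, groundspeed=98.2 kt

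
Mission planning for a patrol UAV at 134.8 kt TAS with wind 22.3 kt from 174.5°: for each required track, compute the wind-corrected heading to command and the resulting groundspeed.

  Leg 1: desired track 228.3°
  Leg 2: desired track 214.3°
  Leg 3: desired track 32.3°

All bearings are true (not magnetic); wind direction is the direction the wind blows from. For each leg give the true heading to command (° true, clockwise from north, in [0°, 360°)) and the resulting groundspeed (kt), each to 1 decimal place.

Leg 1: desired track 228.3°; wind correction -7.7° → command heading 220.6°, groundspeed 120.4 kt
Leg 2: desired track 214.3°; wind correction -6.1° → command heading 208.2°, groundspeed 116.9 kt
Leg 3: desired track 32.3°; wind correction +5.8° → command heading 38.1°, groundspeed 151.7 kt

Leg 1: heading=220.6°, groundspeed=120.4 kt
Leg 2: heading=208.2°, groundspeed=116.9 kt
Leg 3: heading=38.1°, groundspeed=151.7 kt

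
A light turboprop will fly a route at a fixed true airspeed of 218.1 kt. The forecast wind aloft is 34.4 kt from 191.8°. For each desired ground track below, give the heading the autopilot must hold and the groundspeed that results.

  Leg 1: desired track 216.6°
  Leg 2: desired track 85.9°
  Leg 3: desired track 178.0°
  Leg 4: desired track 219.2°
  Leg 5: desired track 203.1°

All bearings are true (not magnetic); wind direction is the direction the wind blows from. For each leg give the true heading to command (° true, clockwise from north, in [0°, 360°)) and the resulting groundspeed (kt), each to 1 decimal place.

Leg 1: heading=212.8°, groundspeed=186.4 kt
Leg 2: heading=94.6°, groundspeed=225.0 kt
Leg 3: heading=180.2°, groundspeed=184.5 kt
Leg 4: heading=215.0°, groundspeed=187.0 kt
Leg 5: heading=201.3°, groundspeed=184.3 kt

Leg 1: desired track 216.6°; wind correction -3.8° → command heading 212.8°, groundspeed 186.4 kt
Leg 2: desired track 85.9°; wind correction +8.7° → command heading 94.6°, groundspeed 225.0 kt
Leg 3: desired track 178.0°; wind correction +2.2° → command heading 180.2°, groundspeed 184.5 kt
Leg 4: desired track 219.2°; wind correction -4.2° → command heading 215.0°, groundspeed 187.0 kt
Leg 5: desired track 203.1°; wind correction -1.8° → command heading 201.3°, groundspeed 184.3 kt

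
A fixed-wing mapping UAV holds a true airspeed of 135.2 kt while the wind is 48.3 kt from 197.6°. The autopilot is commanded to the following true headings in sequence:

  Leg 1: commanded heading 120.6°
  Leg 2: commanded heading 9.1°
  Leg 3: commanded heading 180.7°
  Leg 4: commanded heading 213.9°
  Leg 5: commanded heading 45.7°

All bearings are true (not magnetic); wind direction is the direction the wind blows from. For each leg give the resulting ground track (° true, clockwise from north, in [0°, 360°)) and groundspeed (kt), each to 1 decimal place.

Leg 1: heading 120.6°; drift -20.7° → track 99.9°, groundspeed 132.9 kt
Leg 2: heading 9.1°; drift +2.2° → track 11.3°, groundspeed 183.1 kt
Leg 3: heading 180.7°; drift -9.0° → track 171.7°, groundspeed 90.1 kt
Leg 4: heading 213.9°; drift +8.7° → track 222.6°, groundspeed 89.9 kt
Leg 5: heading 45.7°; drift -7.3° → track 38.4°, groundspeed 179.3 kt

Leg 1: track=99.9°, groundspeed=132.9 kt
Leg 2: track=11.3°, groundspeed=183.1 kt
Leg 3: track=171.7°, groundspeed=90.1 kt
Leg 4: track=222.6°, groundspeed=89.9 kt
Leg 5: track=38.4°, groundspeed=179.3 kt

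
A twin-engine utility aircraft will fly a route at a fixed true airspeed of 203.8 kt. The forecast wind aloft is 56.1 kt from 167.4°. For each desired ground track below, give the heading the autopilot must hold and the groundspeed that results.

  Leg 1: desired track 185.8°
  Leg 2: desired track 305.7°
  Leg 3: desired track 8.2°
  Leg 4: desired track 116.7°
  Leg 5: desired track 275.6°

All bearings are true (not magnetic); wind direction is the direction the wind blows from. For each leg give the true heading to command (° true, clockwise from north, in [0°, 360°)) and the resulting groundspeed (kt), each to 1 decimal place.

Leg 1: heading=180.8°, groundspeed=149.8 kt
Leg 2: heading=295.1°, groundspeed=242.2 kt
Leg 3: heading=13.8°, groundspeed=255.3 kt
Leg 4: heading=129.0°, groundspeed=163.6 kt
Leg 5: heading=260.4°, groundspeed=214.2 kt

Leg 1: desired track 185.8°; wind correction -5.0° → command heading 180.8°, groundspeed 149.8 kt
Leg 2: desired track 305.7°; wind correction -10.6° → command heading 295.1°, groundspeed 242.2 kt
Leg 3: desired track 8.2°; wind correction +5.6° → command heading 13.8°, groundspeed 255.3 kt
Leg 4: desired track 116.7°; wind correction +12.3° → command heading 129.0°, groundspeed 163.6 kt
Leg 5: desired track 275.6°; wind correction -15.2° → command heading 260.4°, groundspeed 214.2 kt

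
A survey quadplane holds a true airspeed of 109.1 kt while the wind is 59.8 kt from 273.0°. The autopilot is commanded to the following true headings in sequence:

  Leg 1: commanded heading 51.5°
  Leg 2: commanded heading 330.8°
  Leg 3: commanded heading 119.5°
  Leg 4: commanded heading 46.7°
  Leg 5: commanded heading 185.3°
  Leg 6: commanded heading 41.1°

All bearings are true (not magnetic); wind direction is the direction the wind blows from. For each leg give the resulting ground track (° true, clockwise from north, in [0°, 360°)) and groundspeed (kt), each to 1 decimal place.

Leg 1: track=65.9°, groundspeed=158.9 kt
Leg 2: track=4.0°, groundspeed=92.3 kt
Leg 3: track=110.2°, groundspeed=164.8 kt
Leg 4: track=62.7°, groundspeed=156.5 kt
Leg 5: track=156.1°, groundspeed=122.3 kt
Leg 6: track=59.0°, groundspeed=153.4 kt

Leg 1: heading 51.5°; drift +14.4° → track 65.9°, groundspeed 158.9 kt
Leg 2: heading 330.8°; drift +33.2° → track 4.0°, groundspeed 92.3 kt
Leg 3: heading 119.5°; drift -9.3° → track 110.2°, groundspeed 164.8 kt
Leg 4: heading 46.7°; drift +16.0° → track 62.7°, groundspeed 156.5 kt
Leg 5: heading 185.3°; drift -29.2° → track 156.1°, groundspeed 122.3 kt
Leg 6: heading 41.1°; drift +17.9° → track 59.0°, groundspeed 153.4 kt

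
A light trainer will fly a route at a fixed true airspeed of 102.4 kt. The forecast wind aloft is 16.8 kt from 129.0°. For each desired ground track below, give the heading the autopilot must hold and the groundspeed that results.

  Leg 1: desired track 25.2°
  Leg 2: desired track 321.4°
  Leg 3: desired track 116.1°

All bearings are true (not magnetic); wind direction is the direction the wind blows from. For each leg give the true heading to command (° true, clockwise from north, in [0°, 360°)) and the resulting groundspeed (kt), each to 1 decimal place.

Leg 1: desired track 25.2°; wind correction +9.2° → command heading 34.4°, groundspeed 105.1 kt
Leg 2: desired track 321.4°; wind correction +2.0° → command heading 323.4°, groundspeed 118.7 kt
Leg 3: desired track 116.1°; wind correction +2.1° → command heading 118.2°, groundspeed 86.0 kt

Leg 1: heading=34.4°, groundspeed=105.1 kt
Leg 2: heading=323.4°, groundspeed=118.7 kt
Leg 3: heading=118.2°, groundspeed=86.0 kt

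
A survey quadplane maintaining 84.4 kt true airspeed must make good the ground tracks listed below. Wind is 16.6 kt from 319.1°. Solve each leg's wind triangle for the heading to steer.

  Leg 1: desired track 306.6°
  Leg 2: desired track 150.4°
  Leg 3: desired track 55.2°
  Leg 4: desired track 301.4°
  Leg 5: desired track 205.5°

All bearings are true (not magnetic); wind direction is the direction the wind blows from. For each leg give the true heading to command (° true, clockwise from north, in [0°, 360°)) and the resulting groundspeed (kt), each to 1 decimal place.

Leg 1: desired track 306.6°; wind correction +2.4° → command heading 309.0°, groundspeed 68.1 kt
Leg 2: desired track 150.4°; wind correction +2.2° → command heading 152.6°, groundspeed 100.6 kt
Leg 3: desired track 55.2°; wind correction -11.3° → command heading 43.9°, groundspeed 84.5 kt
Leg 4: desired track 301.4°; wind correction +3.4° → command heading 304.8°, groundspeed 68.4 kt
Leg 5: desired track 205.5°; wind correction +10.4° → command heading 215.9°, groundspeed 89.7 kt

Leg 1: heading=309.0°, groundspeed=68.1 kt
Leg 2: heading=152.6°, groundspeed=100.6 kt
Leg 3: heading=43.9°, groundspeed=84.5 kt
Leg 4: heading=304.8°, groundspeed=68.4 kt
Leg 5: heading=215.9°, groundspeed=89.7 kt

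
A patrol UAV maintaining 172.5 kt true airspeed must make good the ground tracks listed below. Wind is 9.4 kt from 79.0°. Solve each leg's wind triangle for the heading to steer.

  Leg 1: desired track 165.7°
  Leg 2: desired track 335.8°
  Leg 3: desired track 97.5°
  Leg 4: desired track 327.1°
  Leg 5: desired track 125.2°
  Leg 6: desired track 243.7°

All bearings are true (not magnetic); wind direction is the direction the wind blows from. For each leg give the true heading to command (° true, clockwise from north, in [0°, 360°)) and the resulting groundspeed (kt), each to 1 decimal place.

Leg 1: desired track 165.7°; wind correction -3.1° → command heading 162.6°, groundspeed 171.7 kt
Leg 2: desired track 335.8°; wind correction +3.0° → command heading 338.8°, groundspeed 174.4 kt
Leg 3: desired track 97.5°; wind correction -1.0° → command heading 96.5°, groundspeed 163.6 kt
Leg 4: desired track 327.1°; wind correction +2.9° → command heading 330.0°, groundspeed 175.8 kt
Leg 5: desired track 125.2°; wind correction -2.3° → command heading 122.9°, groundspeed 165.9 kt
Leg 6: desired track 243.7°; wind correction -0.8° → command heading 242.9°, groundspeed 181.5 kt

Leg 1: heading=162.6°, groundspeed=171.7 kt
Leg 2: heading=338.8°, groundspeed=174.4 kt
Leg 3: heading=96.5°, groundspeed=163.6 kt
Leg 4: heading=330.0°, groundspeed=175.8 kt
Leg 5: heading=122.9°, groundspeed=165.9 kt
Leg 6: heading=242.9°, groundspeed=181.5 kt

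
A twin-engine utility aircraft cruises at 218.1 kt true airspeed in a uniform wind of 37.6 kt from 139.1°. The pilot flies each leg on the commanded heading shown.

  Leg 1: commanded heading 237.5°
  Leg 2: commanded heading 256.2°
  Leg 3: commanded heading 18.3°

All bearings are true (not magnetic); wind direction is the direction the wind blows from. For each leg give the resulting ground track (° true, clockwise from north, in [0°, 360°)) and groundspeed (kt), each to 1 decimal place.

Leg 1: heading 237.5°; drift +9.4° → track 246.9°, groundspeed 226.7 kt
Leg 2: heading 256.2°; drift +8.1° → track 264.3°, groundspeed 237.6 kt
Leg 3: heading 18.3°; drift -7.7° → track 10.6°, groundspeed 239.5 kt

Leg 1: track=246.9°, groundspeed=226.7 kt
Leg 2: track=264.3°, groundspeed=237.6 kt
Leg 3: track=10.6°, groundspeed=239.5 kt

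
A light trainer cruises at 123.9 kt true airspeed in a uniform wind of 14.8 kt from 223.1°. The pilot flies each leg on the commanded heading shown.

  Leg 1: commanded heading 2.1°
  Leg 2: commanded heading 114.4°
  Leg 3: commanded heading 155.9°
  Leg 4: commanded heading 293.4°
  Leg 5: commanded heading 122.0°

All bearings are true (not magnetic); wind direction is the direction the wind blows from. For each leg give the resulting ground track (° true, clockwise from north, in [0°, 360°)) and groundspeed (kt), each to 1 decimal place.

Leg 1: heading 2.1°; drift +4.1° → track 6.2°, groundspeed 135.4 kt
Leg 2: heading 114.4°; drift -6.2° → track 108.2°, groundspeed 129.4 kt
Leg 3: heading 155.9°; drift -6.6° → track 149.3°, groundspeed 118.9 kt
Leg 4: heading 293.4°; drift +6.7° → track 300.1°, groundspeed 119.7 kt
Leg 5: heading 122.0°; drift -6.5° → track 115.5°, groundspeed 127.6 kt

Leg 1: track=6.2°, groundspeed=135.4 kt
Leg 2: track=108.2°, groundspeed=129.4 kt
Leg 3: track=149.3°, groundspeed=118.9 kt
Leg 4: track=300.1°, groundspeed=119.7 kt
Leg 5: track=115.5°, groundspeed=127.6 kt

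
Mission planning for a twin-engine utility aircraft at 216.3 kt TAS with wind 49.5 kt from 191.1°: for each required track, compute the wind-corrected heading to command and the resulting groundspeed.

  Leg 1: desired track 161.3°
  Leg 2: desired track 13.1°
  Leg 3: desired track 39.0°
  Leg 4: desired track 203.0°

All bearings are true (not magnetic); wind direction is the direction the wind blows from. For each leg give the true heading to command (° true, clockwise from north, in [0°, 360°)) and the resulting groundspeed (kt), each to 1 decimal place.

Leg 1: heading=167.8°, groundspeed=171.9 kt
Leg 2: heading=13.6°, groundspeed=265.8 kt
Leg 3: heading=45.1°, groundspeed=258.8 kt
Leg 4: heading=200.3°, groundspeed=167.6 kt

Leg 1: desired track 161.3°; wind correction +6.5° → command heading 167.8°, groundspeed 171.9 kt
Leg 2: desired track 13.1°; wind correction +0.5° → command heading 13.6°, groundspeed 265.8 kt
Leg 3: desired track 39.0°; wind correction +6.1° → command heading 45.1°, groundspeed 258.8 kt
Leg 4: desired track 203.0°; wind correction -2.7° → command heading 200.3°, groundspeed 167.6 kt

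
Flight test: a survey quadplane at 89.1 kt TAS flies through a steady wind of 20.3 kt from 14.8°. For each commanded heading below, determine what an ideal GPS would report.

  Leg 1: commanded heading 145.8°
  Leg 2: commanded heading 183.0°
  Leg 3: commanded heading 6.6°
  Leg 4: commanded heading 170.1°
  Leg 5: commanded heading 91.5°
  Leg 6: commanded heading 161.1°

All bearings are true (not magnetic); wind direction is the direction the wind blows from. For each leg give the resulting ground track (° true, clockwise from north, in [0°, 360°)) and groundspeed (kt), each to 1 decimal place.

Leg 1: heading 145.8°; drift +8.5° → track 154.3°, groundspeed 103.6 kt
Leg 2: heading 183.0°; drift +2.2° → track 185.2°, groundspeed 109.1 kt
Leg 3: heading 6.6°; drift -2.4° → track 4.2°, groundspeed 69.1 kt
Leg 4: heading 170.1°; drift +4.5° → track 174.6°, groundspeed 107.9 kt
Leg 5: heading 91.5°; drift +13.2° → track 104.7°, groundspeed 86.7 kt
Leg 6: heading 161.1°; drift +6.1° → track 167.2°, groundspeed 106.6 kt

Leg 1: track=154.3°, groundspeed=103.6 kt
Leg 2: track=185.2°, groundspeed=109.1 kt
Leg 3: track=4.2°, groundspeed=69.1 kt
Leg 4: track=174.6°, groundspeed=107.9 kt
Leg 5: track=104.7°, groundspeed=86.7 kt
Leg 6: track=167.2°, groundspeed=106.6 kt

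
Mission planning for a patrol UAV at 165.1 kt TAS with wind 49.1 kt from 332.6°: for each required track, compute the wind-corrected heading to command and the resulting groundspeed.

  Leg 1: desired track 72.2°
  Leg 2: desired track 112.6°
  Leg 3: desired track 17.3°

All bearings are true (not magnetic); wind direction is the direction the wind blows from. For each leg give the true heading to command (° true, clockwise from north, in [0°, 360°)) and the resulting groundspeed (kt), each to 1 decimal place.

Leg 1: heading=55.1°, groundspeed=166.0 kt
Leg 2: heading=101.6°, groundspeed=199.7 kt
Leg 3: heading=5.2°, groundspeed=126.5 kt

Leg 1: desired track 72.2°; wind correction -17.1° → command heading 55.1°, groundspeed 166.0 kt
Leg 2: desired track 112.6°; wind correction -11.0° → command heading 101.6°, groundspeed 199.7 kt
Leg 3: desired track 17.3°; wind correction -12.1° → command heading 5.2°, groundspeed 126.5 kt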